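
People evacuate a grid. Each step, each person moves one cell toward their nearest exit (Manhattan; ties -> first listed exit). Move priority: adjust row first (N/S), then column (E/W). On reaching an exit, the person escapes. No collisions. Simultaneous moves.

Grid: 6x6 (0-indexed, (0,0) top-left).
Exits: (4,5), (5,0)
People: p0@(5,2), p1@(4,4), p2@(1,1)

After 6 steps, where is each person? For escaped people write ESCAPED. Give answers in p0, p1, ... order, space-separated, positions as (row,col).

Step 1: p0:(5,2)->(5,1) | p1:(4,4)->(4,5)->EXIT | p2:(1,1)->(2,1)
Step 2: p0:(5,1)->(5,0)->EXIT | p1:escaped | p2:(2,1)->(3,1)
Step 3: p0:escaped | p1:escaped | p2:(3,1)->(4,1)
Step 4: p0:escaped | p1:escaped | p2:(4,1)->(5,1)
Step 5: p0:escaped | p1:escaped | p2:(5,1)->(5,0)->EXIT

ESCAPED ESCAPED ESCAPED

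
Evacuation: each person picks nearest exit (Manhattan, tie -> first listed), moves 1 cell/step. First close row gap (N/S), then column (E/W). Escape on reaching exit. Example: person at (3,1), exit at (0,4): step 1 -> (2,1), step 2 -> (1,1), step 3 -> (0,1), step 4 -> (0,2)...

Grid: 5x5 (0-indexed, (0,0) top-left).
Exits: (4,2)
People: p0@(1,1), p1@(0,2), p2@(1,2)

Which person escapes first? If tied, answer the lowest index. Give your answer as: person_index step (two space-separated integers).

Answer: 2 3

Derivation:
Step 1: p0:(1,1)->(2,1) | p1:(0,2)->(1,2) | p2:(1,2)->(2,2)
Step 2: p0:(2,1)->(3,1) | p1:(1,2)->(2,2) | p2:(2,2)->(3,2)
Step 3: p0:(3,1)->(4,1) | p1:(2,2)->(3,2) | p2:(3,2)->(4,2)->EXIT
Step 4: p0:(4,1)->(4,2)->EXIT | p1:(3,2)->(4,2)->EXIT | p2:escaped
Exit steps: [4, 4, 3]
First to escape: p2 at step 3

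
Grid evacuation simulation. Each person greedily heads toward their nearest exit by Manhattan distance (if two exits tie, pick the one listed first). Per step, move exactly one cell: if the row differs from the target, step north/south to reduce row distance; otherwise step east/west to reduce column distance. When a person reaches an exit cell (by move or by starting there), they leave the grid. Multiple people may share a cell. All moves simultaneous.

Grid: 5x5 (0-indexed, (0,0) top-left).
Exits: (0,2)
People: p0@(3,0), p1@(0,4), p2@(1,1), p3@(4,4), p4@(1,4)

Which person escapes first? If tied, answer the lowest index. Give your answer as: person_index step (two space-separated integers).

Answer: 1 2

Derivation:
Step 1: p0:(3,0)->(2,0) | p1:(0,4)->(0,3) | p2:(1,1)->(0,1) | p3:(4,4)->(3,4) | p4:(1,4)->(0,4)
Step 2: p0:(2,0)->(1,0) | p1:(0,3)->(0,2)->EXIT | p2:(0,1)->(0,2)->EXIT | p3:(3,4)->(2,4) | p4:(0,4)->(0,3)
Step 3: p0:(1,0)->(0,0) | p1:escaped | p2:escaped | p3:(2,4)->(1,4) | p4:(0,3)->(0,2)->EXIT
Step 4: p0:(0,0)->(0,1) | p1:escaped | p2:escaped | p3:(1,4)->(0,4) | p4:escaped
Step 5: p0:(0,1)->(0,2)->EXIT | p1:escaped | p2:escaped | p3:(0,4)->(0,3) | p4:escaped
Step 6: p0:escaped | p1:escaped | p2:escaped | p3:(0,3)->(0,2)->EXIT | p4:escaped
Exit steps: [5, 2, 2, 6, 3]
First to escape: p1 at step 2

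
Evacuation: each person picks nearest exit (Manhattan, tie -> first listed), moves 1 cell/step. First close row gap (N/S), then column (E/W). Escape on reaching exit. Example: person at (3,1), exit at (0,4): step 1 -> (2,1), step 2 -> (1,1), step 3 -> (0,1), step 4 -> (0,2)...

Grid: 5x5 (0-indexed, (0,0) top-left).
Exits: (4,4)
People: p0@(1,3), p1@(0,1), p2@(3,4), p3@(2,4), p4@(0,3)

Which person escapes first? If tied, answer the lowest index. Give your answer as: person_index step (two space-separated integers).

Answer: 2 1

Derivation:
Step 1: p0:(1,3)->(2,3) | p1:(0,1)->(1,1) | p2:(3,4)->(4,4)->EXIT | p3:(2,4)->(3,4) | p4:(0,3)->(1,3)
Step 2: p0:(2,3)->(3,3) | p1:(1,1)->(2,1) | p2:escaped | p3:(3,4)->(4,4)->EXIT | p4:(1,3)->(2,3)
Step 3: p0:(3,3)->(4,3) | p1:(2,1)->(3,1) | p2:escaped | p3:escaped | p4:(2,3)->(3,3)
Step 4: p0:(4,3)->(4,4)->EXIT | p1:(3,1)->(4,1) | p2:escaped | p3:escaped | p4:(3,3)->(4,3)
Step 5: p0:escaped | p1:(4,1)->(4,2) | p2:escaped | p3:escaped | p4:(4,3)->(4,4)->EXIT
Step 6: p0:escaped | p1:(4,2)->(4,3) | p2:escaped | p3:escaped | p4:escaped
Step 7: p0:escaped | p1:(4,3)->(4,4)->EXIT | p2:escaped | p3:escaped | p4:escaped
Exit steps: [4, 7, 1, 2, 5]
First to escape: p2 at step 1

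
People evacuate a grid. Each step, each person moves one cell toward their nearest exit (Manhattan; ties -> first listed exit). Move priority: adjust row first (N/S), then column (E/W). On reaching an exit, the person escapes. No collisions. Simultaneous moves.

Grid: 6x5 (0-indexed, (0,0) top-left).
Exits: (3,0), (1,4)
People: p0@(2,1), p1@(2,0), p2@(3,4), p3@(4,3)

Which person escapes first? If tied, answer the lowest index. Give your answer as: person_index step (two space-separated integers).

Step 1: p0:(2,1)->(3,1) | p1:(2,0)->(3,0)->EXIT | p2:(3,4)->(2,4) | p3:(4,3)->(3,3)
Step 2: p0:(3,1)->(3,0)->EXIT | p1:escaped | p2:(2,4)->(1,4)->EXIT | p3:(3,3)->(3,2)
Step 3: p0:escaped | p1:escaped | p2:escaped | p3:(3,2)->(3,1)
Step 4: p0:escaped | p1:escaped | p2:escaped | p3:(3,1)->(3,0)->EXIT
Exit steps: [2, 1, 2, 4]
First to escape: p1 at step 1

Answer: 1 1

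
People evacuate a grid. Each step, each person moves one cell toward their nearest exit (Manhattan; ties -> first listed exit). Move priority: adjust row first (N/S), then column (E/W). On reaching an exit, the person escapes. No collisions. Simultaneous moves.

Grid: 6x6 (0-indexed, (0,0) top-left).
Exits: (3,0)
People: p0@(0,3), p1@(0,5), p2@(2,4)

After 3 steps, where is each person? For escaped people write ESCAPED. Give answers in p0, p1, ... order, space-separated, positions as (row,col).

Step 1: p0:(0,3)->(1,3) | p1:(0,5)->(1,5) | p2:(2,4)->(3,4)
Step 2: p0:(1,3)->(2,3) | p1:(1,5)->(2,5) | p2:(3,4)->(3,3)
Step 3: p0:(2,3)->(3,3) | p1:(2,5)->(3,5) | p2:(3,3)->(3,2)

(3,3) (3,5) (3,2)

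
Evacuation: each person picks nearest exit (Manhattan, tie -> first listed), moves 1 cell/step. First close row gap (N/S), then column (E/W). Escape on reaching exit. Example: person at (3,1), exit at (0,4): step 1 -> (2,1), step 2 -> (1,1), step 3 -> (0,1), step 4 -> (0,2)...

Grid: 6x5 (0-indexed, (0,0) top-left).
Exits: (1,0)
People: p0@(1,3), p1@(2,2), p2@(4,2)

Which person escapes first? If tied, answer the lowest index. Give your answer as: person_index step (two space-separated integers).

Step 1: p0:(1,3)->(1,2) | p1:(2,2)->(1,2) | p2:(4,2)->(3,2)
Step 2: p0:(1,2)->(1,1) | p1:(1,2)->(1,1) | p2:(3,2)->(2,2)
Step 3: p0:(1,1)->(1,0)->EXIT | p1:(1,1)->(1,0)->EXIT | p2:(2,2)->(1,2)
Step 4: p0:escaped | p1:escaped | p2:(1,2)->(1,1)
Step 5: p0:escaped | p1:escaped | p2:(1,1)->(1,0)->EXIT
Exit steps: [3, 3, 5]
First to escape: p0 at step 3

Answer: 0 3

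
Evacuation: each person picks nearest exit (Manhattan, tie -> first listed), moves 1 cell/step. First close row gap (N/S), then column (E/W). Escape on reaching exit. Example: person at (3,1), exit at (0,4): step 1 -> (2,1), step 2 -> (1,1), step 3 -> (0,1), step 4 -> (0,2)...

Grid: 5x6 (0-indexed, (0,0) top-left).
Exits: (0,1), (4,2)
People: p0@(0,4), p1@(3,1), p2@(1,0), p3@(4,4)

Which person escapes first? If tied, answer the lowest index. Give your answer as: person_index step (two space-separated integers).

Answer: 1 2

Derivation:
Step 1: p0:(0,4)->(0,3) | p1:(3,1)->(4,1) | p2:(1,0)->(0,0) | p3:(4,4)->(4,3)
Step 2: p0:(0,3)->(0,2) | p1:(4,1)->(4,2)->EXIT | p2:(0,0)->(0,1)->EXIT | p3:(4,3)->(4,2)->EXIT
Step 3: p0:(0,2)->(0,1)->EXIT | p1:escaped | p2:escaped | p3:escaped
Exit steps: [3, 2, 2, 2]
First to escape: p1 at step 2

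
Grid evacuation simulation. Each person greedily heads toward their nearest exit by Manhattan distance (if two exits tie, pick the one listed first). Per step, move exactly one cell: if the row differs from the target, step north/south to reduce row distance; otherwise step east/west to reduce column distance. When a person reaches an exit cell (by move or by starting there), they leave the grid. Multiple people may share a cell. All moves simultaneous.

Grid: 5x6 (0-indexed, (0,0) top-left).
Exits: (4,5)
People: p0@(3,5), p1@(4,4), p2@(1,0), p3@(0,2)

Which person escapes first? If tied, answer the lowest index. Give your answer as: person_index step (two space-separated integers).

Step 1: p0:(3,5)->(4,5)->EXIT | p1:(4,4)->(4,5)->EXIT | p2:(1,0)->(2,0) | p3:(0,2)->(1,2)
Step 2: p0:escaped | p1:escaped | p2:(2,0)->(3,0) | p3:(1,2)->(2,2)
Step 3: p0:escaped | p1:escaped | p2:(3,0)->(4,0) | p3:(2,2)->(3,2)
Step 4: p0:escaped | p1:escaped | p2:(4,0)->(4,1) | p3:(3,2)->(4,2)
Step 5: p0:escaped | p1:escaped | p2:(4,1)->(4,2) | p3:(4,2)->(4,3)
Step 6: p0:escaped | p1:escaped | p2:(4,2)->(4,3) | p3:(4,3)->(4,4)
Step 7: p0:escaped | p1:escaped | p2:(4,3)->(4,4) | p3:(4,4)->(4,5)->EXIT
Step 8: p0:escaped | p1:escaped | p2:(4,4)->(4,5)->EXIT | p3:escaped
Exit steps: [1, 1, 8, 7]
First to escape: p0 at step 1

Answer: 0 1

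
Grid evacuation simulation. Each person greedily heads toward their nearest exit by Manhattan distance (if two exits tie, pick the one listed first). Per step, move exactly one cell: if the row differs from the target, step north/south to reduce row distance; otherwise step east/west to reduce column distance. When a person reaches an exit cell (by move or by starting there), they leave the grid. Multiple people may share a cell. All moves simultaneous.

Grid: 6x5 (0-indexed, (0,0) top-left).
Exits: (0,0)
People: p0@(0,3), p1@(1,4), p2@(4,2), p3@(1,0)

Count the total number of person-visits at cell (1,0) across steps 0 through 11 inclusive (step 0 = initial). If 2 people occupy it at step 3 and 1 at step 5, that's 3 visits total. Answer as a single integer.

Answer: 1

Derivation:
Step 0: p0@(0,3) p1@(1,4) p2@(4,2) p3@(1,0) -> at (1,0): 1 [p3], cum=1
Step 1: p0@(0,2) p1@(0,4) p2@(3,2) p3@ESC -> at (1,0): 0 [-], cum=1
Step 2: p0@(0,1) p1@(0,3) p2@(2,2) p3@ESC -> at (1,0): 0 [-], cum=1
Step 3: p0@ESC p1@(0,2) p2@(1,2) p3@ESC -> at (1,0): 0 [-], cum=1
Step 4: p0@ESC p1@(0,1) p2@(0,2) p3@ESC -> at (1,0): 0 [-], cum=1
Step 5: p0@ESC p1@ESC p2@(0,1) p3@ESC -> at (1,0): 0 [-], cum=1
Step 6: p0@ESC p1@ESC p2@ESC p3@ESC -> at (1,0): 0 [-], cum=1
Total visits = 1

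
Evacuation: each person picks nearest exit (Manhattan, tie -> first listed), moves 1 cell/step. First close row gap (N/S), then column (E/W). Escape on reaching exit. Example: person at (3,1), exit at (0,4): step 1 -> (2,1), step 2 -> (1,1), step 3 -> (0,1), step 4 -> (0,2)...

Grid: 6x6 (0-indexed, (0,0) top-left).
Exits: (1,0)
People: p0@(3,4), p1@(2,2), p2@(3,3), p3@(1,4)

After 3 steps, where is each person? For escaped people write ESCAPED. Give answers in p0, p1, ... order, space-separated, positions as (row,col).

Step 1: p0:(3,4)->(2,4) | p1:(2,2)->(1,2) | p2:(3,3)->(2,3) | p3:(1,4)->(1,3)
Step 2: p0:(2,4)->(1,4) | p1:(1,2)->(1,1) | p2:(2,3)->(1,3) | p3:(1,3)->(1,2)
Step 3: p0:(1,4)->(1,3) | p1:(1,1)->(1,0)->EXIT | p2:(1,3)->(1,2) | p3:(1,2)->(1,1)

(1,3) ESCAPED (1,2) (1,1)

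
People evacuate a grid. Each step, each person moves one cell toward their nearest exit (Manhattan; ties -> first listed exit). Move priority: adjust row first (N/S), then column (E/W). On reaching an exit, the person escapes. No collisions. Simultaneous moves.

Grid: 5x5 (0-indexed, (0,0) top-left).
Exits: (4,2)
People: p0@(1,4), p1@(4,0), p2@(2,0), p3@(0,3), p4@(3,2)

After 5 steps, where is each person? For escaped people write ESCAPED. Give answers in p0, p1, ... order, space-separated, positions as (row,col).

Step 1: p0:(1,4)->(2,4) | p1:(4,0)->(4,1) | p2:(2,0)->(3,0) | p3:(0,3)->(1,3) | p4:(3,2)->(4,2)->EXIT
Step 2: p0:(2,4)->(3,4) | p1:(4,1)->(4,2)->EXIT | p2:(3,0)->(4,0) | p3:(1,3)->(2,3) | p4:escaped
Step 3: p0:(3,4)->(4,4) | p1:escaped | p2:(4,0)->(4,1) | p3:(2,3)->(3,3) | p4:escaped
Step 4: p0:(4,4)->(4,3) | p1:escaped | p2:(4,1)->(4,2)->EXIT | p3:(3,3)->(4,3) | p4:escaped
Step 5: p0:(4,3)->(4,2)->EXIT | p1:escaped | p2:escaped | p3:(4,3)->(4,2)->EXIT | p4:escaped

ESCAPED ESCAPED ESCAPED ESCAPED ESCAPED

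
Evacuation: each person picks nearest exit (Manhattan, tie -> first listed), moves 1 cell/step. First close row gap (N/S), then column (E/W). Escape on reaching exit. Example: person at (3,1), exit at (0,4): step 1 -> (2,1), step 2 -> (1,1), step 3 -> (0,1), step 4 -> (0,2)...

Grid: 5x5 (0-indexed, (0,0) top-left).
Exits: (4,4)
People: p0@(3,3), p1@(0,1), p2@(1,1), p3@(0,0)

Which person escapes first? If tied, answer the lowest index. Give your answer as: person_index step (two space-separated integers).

Answer: 0 2

Derivation:
Step 1: p0:(3,3)->(4,3) | p1:(0,1)->(1,1) | p2:(1,1)->(2,1) | p3:(0,0)->(1,0)
Step 2: p0:(4,3)->(4,4)->EXIT | p1:(1,1)->(2,1) | p2:(2,1)->(3,1) | p3:(1,0)->(2,0)
Step 3: p0:escaped | p1:(2,1)->(3,1) | p2:(3,1)->(4,1) | p3:(2,0)->(3,0)
Step 4: p0:escaped | p1:(3,1)->(4,1) | p2:(4,1)->(4,2) | p3:(3,0)->(4,0)
Step 5: p0:escaped | p1:(4,1)->(4,2) | p2:(4,2)->(4,3) | p3:(4,0)->(4,1)
Step 6: p0:escaped | p1:(4,2)->(4,3) | p2:(4,3)->(4,4)->EXIT | p3:(4,1)->(4,2)
Step 7: p0:escaped | p1:(4,3)->(4,4)->EXIT | p2:escaped | p3:(4,2)->(4,3)
Step 8: p0:escaped | p1:escaped | p2:escaped | p3:(4,3)->(4,4)->EXIT
Exit steps: [2, 7, 6, 8]
First to escape: p0 at step 2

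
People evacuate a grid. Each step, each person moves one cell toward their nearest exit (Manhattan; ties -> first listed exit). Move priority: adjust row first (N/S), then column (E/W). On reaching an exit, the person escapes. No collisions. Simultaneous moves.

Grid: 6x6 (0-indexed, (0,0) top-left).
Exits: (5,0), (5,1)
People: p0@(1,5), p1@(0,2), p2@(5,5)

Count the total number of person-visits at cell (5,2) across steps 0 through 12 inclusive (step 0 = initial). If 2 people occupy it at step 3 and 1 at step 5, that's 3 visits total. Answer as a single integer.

Answer: 3

Derivation:
Step 0: p0@(1,5) p1@(0,2) p2@(5,5) -> at (5,2): 0 [-], cum=0
Step 1: p0@(2,5) p1@(1,2) p2@(5,4) -> at (5,2): 0 [-], cum=0
Step 2: p0@(3,5) p1@(2,2) p2@(5,3) -> at (5,2): 0 [-], cum=0
Step 3: p0@(4,5) p1@(3,2) p2@(5,2) -> at (5,2): 1 [p2], cum=1
Step 4: p0@(5,5) p1@(4,2) p2@ESC -> at (5,2): 0 [-], cum=1
Step 5: p0@(5,4) p1@(5,2) p2@ESC -> at (5,2): 1 [p1], cum=2
Step 6: p0@(5,3) p1@ESC p2@ESC -> at (5,2): 0 [-], cum=2
Step 7: p0@(5,2) p1@ESC p2@ESC -> at (5,2): 1 [p0], cum=3
Step 8: p0@ESC p1@ESC p2@ESC -> at (5,2): 0 [-], cum=3
Total visits = 3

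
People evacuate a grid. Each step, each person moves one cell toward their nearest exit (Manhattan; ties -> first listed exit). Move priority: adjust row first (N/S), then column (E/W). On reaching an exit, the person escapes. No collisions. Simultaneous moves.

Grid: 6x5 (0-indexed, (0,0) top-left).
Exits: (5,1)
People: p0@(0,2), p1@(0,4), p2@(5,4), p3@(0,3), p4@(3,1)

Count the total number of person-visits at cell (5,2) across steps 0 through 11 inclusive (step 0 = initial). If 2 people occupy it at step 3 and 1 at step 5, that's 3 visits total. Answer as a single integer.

Answer: 4

Derivation:
Step 0: p0@(0,2) p1@(0,4) p2@(5,4) p3@(0,3) p4@(3,1) -> at (5,2): 0 [-], cum=0
Step 1: p0@(1,2) p1@(1,4) p2@(5,3) p3@(1,3) p4@(4,1) -> at (5,2): 0 [-], cum=0
Step 2: p0@(2,2) p1@(2,4) p2@(5,2) p3@(2,3) p4@ESC -> at (5,2): 1 [p2], cum=1
Step 3: p0@(3,2) p1@(3,4) p2@ESC p3@(3,3) p4@ESC -> at (5,2): 0 [-], cum=1
Step 4: p0@(4,2) p1@(4,4) p2@ESC p3@(4,3) p4@ESC -> at (5,2): 0 [-], cum=1
Step 5: p0@(5,2) p1@(5,4) p2@ESC p3@(5,3) p4@ESC -> at (5,2): 1 [p0], cum=2
Step 6: p0@ESC p1@(5,3) p2@ESC p3@(5,2) p4@ESC -> at (5,2): 1 [p3], cum=3
Step 7: p0@ESC p1@(5,2) p2@ESC p3@ESC p4@ESC -> at (5,2): 1 [p1], cum=4
Step 8: p0@ESC p1@ESC p2@ESC p3@ESC p4@ESC -> at (5,2): 0 [-], cum=4
Total visits = 4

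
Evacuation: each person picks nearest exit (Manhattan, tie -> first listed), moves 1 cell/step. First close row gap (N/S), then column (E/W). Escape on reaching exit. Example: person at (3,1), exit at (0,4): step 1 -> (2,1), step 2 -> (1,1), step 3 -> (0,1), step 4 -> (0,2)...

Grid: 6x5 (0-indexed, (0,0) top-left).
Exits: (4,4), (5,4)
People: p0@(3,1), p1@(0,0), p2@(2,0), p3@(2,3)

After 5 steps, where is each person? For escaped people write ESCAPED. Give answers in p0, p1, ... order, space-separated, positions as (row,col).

Step 1: p0:(3,1)->(4,1) | p1:(0,0)->(1,0) | p2:(2,0)->(3,0) | p3:(2,3)->(3,3)
Step 2: p0:(4,1)->(4,2) | p1:(1,0)->(2,0) | p2:(3,0)->(4,0) | p3:(3,3)->(4,3)
Step 3: p0:(4,2)->(4,3) | p1:(2,0)->(3,0) | p2:(4,0)->(4,1) | p3:(4,3)->(4,4)->EXIT
Step 4: p0:(4,3)->(4,4)->EXIT | p1:(3,0)->(4,0) | p2:(4,1)->(4,2) | p3:escaped
Step 5: p0:escaped | p1:(4,0)->(4,1) | p2:(4,2)->(4,3) | p3:escaped

ESCAPED (4,1) (4,3) ESCAPED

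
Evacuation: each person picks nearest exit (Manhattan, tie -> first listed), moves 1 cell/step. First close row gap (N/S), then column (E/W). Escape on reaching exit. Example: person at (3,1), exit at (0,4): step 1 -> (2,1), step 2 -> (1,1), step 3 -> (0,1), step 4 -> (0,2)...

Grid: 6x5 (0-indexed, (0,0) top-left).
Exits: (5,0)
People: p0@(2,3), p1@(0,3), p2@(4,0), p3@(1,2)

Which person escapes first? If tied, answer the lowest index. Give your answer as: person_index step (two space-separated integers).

Step 1: p0:(2,3)->(3,3) | p1:(0,3)->(1,3) | p2:(4,0)->(5,0)->EXIT | p3:(1,2)->(2,2)
Step 2: p0:(3,3)->(4,3) | p1:(1,3)->(2,3) | p2:escaped | p3:(2,2)->(3,2)
Step 3: p0:(4,3)->(5,3) | p1:(2,3)->(3,3) | p2:escaped | p3:(3,2)->(4,2)
Step 4: p0:(5,3)->(5,2) | p1:(3,3)->(4,3) | p2:escaped | p3:(4,2)->(5,2)
Step 5: p0:(5,2)->(5,1) | p1:(4,3)->(5,3) | p2:escaped | p3:(5,2)->(5,1)
Step 6: p0:(5,1)->(5,0)->EXIT | p1:(5,3)->(5,2) | p2:escaped | p3:(5,1)->(5,0)->EXIT
Step 7: p0:escaped | p1:(5,2)->(5,1) | p2:escaped | p3:escaped
Step 8: p0:escaped | p1:(5,1)->(5,0)->EXIT | p2:escaped | p3:escaped
Exit steps: [6, 8, 1, 6]
First to escape: p2 at step 1

Answer: 2 1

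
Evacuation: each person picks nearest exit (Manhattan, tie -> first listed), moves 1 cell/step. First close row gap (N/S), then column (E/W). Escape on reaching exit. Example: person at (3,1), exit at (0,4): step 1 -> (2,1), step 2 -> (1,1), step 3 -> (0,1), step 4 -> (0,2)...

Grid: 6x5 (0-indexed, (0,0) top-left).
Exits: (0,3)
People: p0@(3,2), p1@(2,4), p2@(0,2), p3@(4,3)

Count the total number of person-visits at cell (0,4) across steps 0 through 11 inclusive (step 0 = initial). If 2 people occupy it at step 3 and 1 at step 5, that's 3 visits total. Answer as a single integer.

Answer: 1

Derivation:
Step 0: p0@(3,2) p1@(2,4) p2@(0,2) p3@(4,3) -> at (0,4): 0 [-], cum=0
Step 1: p0@(2,2) p1@(1,4) p2@ESC p3@(3,3) -> at (0,4): 0 [-], cum=0
Step 2: p0@(1,2) p1@(0,4) p2@ESC p3@(2,3) -> at (0,4): 1 [p1], cum=1
Step 3: p0@(0,2) p1@ESC p2@ESC p3@(1,3) -> at (0,4): 0 [-], cum=1
Step 4: p0@ESC p1@ESC p2@ESC p3@ESC -> at (0,4): 0 [-], cum=1
Total visits = 1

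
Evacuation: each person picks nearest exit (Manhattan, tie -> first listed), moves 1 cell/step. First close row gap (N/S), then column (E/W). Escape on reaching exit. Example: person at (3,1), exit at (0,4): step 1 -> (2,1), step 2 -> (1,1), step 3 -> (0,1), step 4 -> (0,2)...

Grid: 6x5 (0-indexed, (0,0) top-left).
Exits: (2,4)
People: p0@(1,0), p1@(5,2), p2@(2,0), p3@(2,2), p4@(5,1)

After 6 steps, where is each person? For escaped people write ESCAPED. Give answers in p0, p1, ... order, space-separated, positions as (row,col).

Step 1: p0:(1,0)->(2,0) | p1:(5,2)->(4,2) | p2:(2,0)->(2,1) | p3:(2,2)->(2,3) | p4:(5,1)->(4,1)
Step 2: p0:(2,0)->(2,1) | p1:(4,2)->(3,2) | p2:(2,1)->(2,2) | p3:(2,3)->(2,4)->EXIT | p4:(4,1)->(3,1)
Step 3: p0:(2,1)->(2,2) | p1:(3,2)->(2,2) | p2:(2,2)->(2,3) | p3:escaped | p4:(3,1)->(2,1)
Step 4: p0:(2,2)->(2,3) | p1:(2,2)->(2,3) | p2:(2,3)->(2,4)->EXIT | p3:escaped | p4:(2,1)->(2,2)
Step 5: p0:(2,3)->(2,4)->EXIT | p1:(2,3)->(2,4)->EXIT | p2:escaped | p3:escaped | p4:(2,2)->(2,3)
Step 6: p0:escaped | p1:escaped | p2:escaped | p3:escaped | p4:(2,3)->(2,4)->EXIT

ESCAPED ESCAPED ESCAPED ESCAPED ESCAPED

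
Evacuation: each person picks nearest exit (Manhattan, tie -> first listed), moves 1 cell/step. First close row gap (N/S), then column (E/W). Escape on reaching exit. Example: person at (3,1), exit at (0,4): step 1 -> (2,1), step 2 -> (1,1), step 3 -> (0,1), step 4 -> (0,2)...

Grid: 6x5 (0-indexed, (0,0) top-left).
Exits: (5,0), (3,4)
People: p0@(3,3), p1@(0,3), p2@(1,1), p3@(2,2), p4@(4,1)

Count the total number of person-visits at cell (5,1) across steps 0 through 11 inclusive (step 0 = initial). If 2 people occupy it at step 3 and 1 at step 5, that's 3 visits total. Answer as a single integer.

Step 0: p0@(3,3) p1@(0,3) p2@(1,1) p3@(2,2) p4@(4,1) -> at (5,1): 0 [-], cum=0
Step 1: p0@ESC p1@(1,3) p2@(2,1) p3@(3,2) p4@(5,1) -> at (5,1): 1 [p4], cum=1
Step 2: p0@ESC p1@(2,3) p2@(3,1) p3@(3,3) p4@ESC -> at (5,1): 0 [-], cum=1
Step 3: p0@ESC p1@(3,3) p2@(4,1) p3@ESC p4@ESC -> at (5,1): 0 [-], cum=1
Step 4: p0@ESC p1@ESC p2@(5,1) p3@ESC p4@ESC -> at (5,1): 1 [p2], cum=2
Step 5: p0@ESC p1@ESC p2@ESC p3@ESC p4@ESC -> at (5,1): 0 [-], cum=2
Total visits = 2

Answer: 2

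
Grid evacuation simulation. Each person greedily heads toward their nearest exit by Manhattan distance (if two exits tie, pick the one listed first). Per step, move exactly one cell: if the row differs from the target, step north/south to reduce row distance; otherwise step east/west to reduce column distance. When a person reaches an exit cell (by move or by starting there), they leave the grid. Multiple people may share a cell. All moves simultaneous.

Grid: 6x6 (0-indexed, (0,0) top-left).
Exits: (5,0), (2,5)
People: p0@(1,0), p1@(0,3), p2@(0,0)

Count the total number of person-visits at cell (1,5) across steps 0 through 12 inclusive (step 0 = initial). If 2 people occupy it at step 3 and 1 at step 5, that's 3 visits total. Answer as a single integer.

Answer: 0

Derivation:
Step 0: p0@(1,0) p1@(0,3) p2@(0,0) -> at (1,5): 0 [-], cum=0
Step 1: p0@(2,0) p1@(1,3) p2@(1,0) -> at (1,5): 0 [-], cum=0
Step 2: p0@(3,0) p1@(2,3) p2@(2,0) -> at (1,5): 0 [-], cum=0
Step 3: p0@(4,0) p1@(2,4) p2@(3,0) -> at (1,5): 0 [-], cum=0
Step 4: p0@ESC p1@ESC p2@(4,0) -> at (1,5): 0 [-], cum=0
Step 5: p0@ESC p1@ESC p2@ESC -> at (1,5): 0 [-], cum=0
Total visits = 0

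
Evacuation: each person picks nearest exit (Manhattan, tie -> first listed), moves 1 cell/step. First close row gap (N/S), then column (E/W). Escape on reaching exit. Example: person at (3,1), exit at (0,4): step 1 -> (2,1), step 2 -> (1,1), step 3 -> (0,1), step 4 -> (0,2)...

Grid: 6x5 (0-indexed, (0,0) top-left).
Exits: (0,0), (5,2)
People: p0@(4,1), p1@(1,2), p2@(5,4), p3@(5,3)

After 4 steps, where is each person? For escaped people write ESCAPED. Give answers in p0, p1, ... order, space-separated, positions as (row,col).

Step 1: p0:(4,1)->(5,1) | p1:(1,2)->(0,2) | p2:(5,4)->(5,3) | p3:(5,3)->(5,2)->EXIT
Step 2: p0:(5,1)->(5,2)->EXIT | p1:(0,2)->(0,1) | p2:(5,3)->(5,2)->EXIT | p3:escaped
Step 3: p0:escaped | p1:(0,1)->(0,0)->EXIT | p2:escaped | p3:escaped

ESCAPED ESCAPED ESCAPED ESCAPED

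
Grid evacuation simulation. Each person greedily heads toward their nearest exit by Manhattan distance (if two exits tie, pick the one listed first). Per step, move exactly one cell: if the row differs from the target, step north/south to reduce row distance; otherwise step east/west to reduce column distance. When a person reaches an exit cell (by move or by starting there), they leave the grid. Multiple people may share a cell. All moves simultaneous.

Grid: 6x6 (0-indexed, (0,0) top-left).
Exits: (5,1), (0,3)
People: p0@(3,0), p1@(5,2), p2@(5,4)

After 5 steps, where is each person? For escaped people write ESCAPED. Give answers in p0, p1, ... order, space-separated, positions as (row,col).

Step 1: p0:(3,0)->(4,0) | p1:(5,2)->(5,1)->EXIT | p2:(5,4)->(5,3)
Step 2: p0:(4,0)->(5,0) | p1:escaped | p2:(5,3)->(5,2)
Step 3: p0:(5,0)->(5,1)->EXIT | p1:escaped | p2:(5,2)->(5,1)->EXIT

ESCAPED ESCAPED ESCAPED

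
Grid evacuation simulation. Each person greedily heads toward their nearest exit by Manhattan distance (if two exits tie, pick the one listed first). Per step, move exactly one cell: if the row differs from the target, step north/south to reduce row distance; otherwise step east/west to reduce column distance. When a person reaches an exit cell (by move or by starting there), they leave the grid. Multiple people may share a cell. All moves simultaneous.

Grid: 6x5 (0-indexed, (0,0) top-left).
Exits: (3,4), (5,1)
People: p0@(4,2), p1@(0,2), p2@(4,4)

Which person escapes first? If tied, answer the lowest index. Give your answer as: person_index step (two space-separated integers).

Step 1: p0:(4,2)->(5,2) | p1:(0,2)->(1,2) | p2:(4,4)->(3,4)->EXIT
Step 2: p0:(5,2)->(5,1)->EXIT | p1:(1,2)->(2,2) | p2:escaped
Step 3: p0:escaped | p1:(2,2)->(3,2) | p2:escaped
Step 4: p0:escaped | p1:(3,2)->(3,3) | p2:escaped
Step 5: p0:escaped | p1:(3,3)->(3,4)->EXIT | p2:escaped
Exit steps: [2, 5, 1]
First to escape: p2 at step 1

Answer: 2 1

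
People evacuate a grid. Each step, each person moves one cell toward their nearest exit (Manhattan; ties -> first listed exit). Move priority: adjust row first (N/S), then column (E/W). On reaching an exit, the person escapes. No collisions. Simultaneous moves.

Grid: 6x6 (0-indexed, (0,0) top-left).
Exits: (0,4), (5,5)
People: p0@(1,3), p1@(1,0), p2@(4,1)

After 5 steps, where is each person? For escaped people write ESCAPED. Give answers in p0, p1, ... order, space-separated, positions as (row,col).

Step 1: p0:(1,3)->(0,3) | p1:(1,0)->(0,0) | p2:(4,1)->(5,1)
Step 2: p0:(0,3)->(0,4)->EXIT | p1:(0,0)->(0,1) | p2:(5,1)->(5,2)
Step 3: p0:escaped | p1:(0,1)->(0,2) | p2:(5,2)->(5,3)
Step 4: p0:escaped | p1:(0,2)->(0,3) | p2:(5,3)->(5,4)
Step 5: p0:escaped | p1:(0,3)->(0,4)->EXIT | p2:(5,4)->(5,5)->EXIT

ESCAPED ESCAPED ESCAPED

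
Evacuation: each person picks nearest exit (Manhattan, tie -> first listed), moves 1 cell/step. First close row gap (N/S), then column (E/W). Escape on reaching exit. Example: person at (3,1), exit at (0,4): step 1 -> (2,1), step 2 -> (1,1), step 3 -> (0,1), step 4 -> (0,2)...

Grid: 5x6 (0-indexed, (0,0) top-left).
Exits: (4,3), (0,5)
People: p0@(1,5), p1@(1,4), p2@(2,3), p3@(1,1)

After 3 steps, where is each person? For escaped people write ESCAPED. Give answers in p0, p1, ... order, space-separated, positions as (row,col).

Step 1: p0:(1,5)->(0,5)->EXIT | p1:(1,4)->(0,4) | p2:(2,3)->(3,3) | p3:(1,1)->(2,1)
Step 2: p0:escaped | p1:(0,4)->(0,5)->EXIT | p2:(3,3)->(4,3)->EXIT | p3:(2,1)->(3,1)
Step 3: p0:escaped | p1:escaped | p2:escaped | p3:(3,1)->(4,1)

ESCAPED ESCAPED ESCAPED (4,1)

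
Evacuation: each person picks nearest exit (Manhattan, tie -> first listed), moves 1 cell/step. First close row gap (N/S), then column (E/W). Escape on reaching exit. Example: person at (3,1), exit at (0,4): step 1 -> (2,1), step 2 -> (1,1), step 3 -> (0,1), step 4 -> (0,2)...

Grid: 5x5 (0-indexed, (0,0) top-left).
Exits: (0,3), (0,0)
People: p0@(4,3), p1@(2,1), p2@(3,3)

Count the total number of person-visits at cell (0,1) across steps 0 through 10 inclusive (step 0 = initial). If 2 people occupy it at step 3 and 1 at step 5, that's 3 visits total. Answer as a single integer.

Answer: 1

Derivation:
Step 0: p0@(4,3) p1@(2,1) p2@(3,3) -> at (0,1): 0 [-], cum=0
Step 1: p0@(3,3) p1@(1,1) p2@(2,3) -> at (0,1): 0 [-], cum=0
Step 2: p0@(2,3) p1@(0,1) p2@(1,3) -> at (0,1): 1 [p1], cum=1
Step 3: p0@(1,3) p1@ESC p2@ESC -> at (0,1): 0 [-], cum=1
Step 4: p0@ESC p1@ESC p2@ESC -> at (0,1): 0 [-], cum=1
Total visits = 1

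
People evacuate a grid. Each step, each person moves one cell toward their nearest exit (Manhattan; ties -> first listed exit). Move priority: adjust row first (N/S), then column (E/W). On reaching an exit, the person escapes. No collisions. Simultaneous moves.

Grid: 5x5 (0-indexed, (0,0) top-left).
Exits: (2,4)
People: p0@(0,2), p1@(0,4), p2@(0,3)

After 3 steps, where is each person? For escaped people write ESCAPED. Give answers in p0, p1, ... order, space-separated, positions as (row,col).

Step 1: p0:(0,2)->(1,2) | p1:(0,4)->(1,4) | p2:(0,3)->(1,3)
Step 2: p0:(1,2)->(2,2) | p1:(1,4)->(2,4)->EXIT | p2:(1,3)->(2,3)
Step 3: p0:(2,2)->(2,3) | p1:escaped | p2:(2,3)->(2,4)->EXIT

(2,3) ESCAPED ESCAPED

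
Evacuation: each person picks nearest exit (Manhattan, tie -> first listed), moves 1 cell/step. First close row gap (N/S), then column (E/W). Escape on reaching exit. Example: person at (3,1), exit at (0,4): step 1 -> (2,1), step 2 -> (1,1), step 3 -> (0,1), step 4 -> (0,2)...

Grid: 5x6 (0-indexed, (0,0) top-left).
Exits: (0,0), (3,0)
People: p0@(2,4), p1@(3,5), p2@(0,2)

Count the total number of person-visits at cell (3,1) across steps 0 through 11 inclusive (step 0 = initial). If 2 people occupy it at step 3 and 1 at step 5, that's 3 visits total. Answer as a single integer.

Step 0: p0@(2,4) p1@(3,5) p2@(0,2) -> at (3,1): 0 [-], cum=0
Step 1: p0@(3,4) p1@(3,4) p2@(0,1) -> at (3,1): 0 [-], cum=0
Step 2: p0@(3,3) p1@(3,3) p2@ESC -> at (3,1): 0 [-], cum=0
Step 3: p0@(3,2) p1@(3,2) p2@ESC -> at (3,1): 0 [-], cum=0
Step 4: p0@(3,1) p1@(3,1) p2@ESC -> at (3,1): 2 [p0,p1], cum=2
Step 5: p0@ESC p1@ESC p2@ESC -> at (3,1): 0 [-], cum=2
Total visits = 2

Answer: 2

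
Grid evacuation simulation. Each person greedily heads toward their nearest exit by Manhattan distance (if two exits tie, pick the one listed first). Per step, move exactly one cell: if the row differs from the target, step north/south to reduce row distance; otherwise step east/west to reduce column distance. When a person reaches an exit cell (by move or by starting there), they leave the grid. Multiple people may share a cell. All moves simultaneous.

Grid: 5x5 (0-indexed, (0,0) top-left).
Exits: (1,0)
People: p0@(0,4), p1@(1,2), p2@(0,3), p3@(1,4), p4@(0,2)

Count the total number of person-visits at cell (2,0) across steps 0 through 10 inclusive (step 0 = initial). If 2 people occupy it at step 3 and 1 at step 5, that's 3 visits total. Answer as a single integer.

Step 0: p0@(0,4) p1@(1,2) p2@(0,3) p3@(1,4) p4@(0,2) -> at (2,0): 0 [-], cum=0
Step 1: p0@(1,4) p1@(1,1) p2@(1,3) p3@(1,3) p4@(1,2) -> at (2,0): 0 [-], cum=0
Step 2: p0@(1,3) p1@ESC p2@(1,2) p3@(1,2) p4@(1,1) -> at (2,0): 0 [-], cum=0
Step 3: p0@(1,2) p1@ESC p2@(1,1) p3@(1,1) p4@ESC -> at (2,0): 0 [-], cum=0
Step 4: p0@(1,1) p1@ESC p2@ESC p3@ESC p4@ESC -> at (2,0): 0 [-], cum=0
Step 5: p0@ESC p1@ESC p2@ESC p3@ESC p4@ESC -> at (2,0): 0 [-], cum=0
Total visits = 0

Answer: 0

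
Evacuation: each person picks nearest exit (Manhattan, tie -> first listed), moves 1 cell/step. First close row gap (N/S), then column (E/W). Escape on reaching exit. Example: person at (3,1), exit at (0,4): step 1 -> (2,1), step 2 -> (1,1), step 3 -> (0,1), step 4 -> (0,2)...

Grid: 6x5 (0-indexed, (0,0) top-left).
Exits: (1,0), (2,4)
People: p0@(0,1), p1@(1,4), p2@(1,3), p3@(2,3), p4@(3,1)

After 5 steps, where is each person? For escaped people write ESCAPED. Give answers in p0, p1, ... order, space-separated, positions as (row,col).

Step 1: p0:(0,1)->(1,1) | p1:(1,4)->(2,4)->EXIT | p2:(1,3)->(2,3) | p3:(2,3)->(2,4)->EXIT | p4:(3,1)->(2,1)
Step 2: p0:(1,1)->(1,0)->EXIT | p1:escaped | p2:(2,3)->(2,4)->EXIT | p3:escaped | p4:(2,1)->(1,1)
Step 3: p0:escaped | p1:escaped | p2:escaped | p3:escaped | p4:(1,1)->(1,0)->EXIT

ESCAPED ESCAPED ESCAPED ESCAPED ESCAPED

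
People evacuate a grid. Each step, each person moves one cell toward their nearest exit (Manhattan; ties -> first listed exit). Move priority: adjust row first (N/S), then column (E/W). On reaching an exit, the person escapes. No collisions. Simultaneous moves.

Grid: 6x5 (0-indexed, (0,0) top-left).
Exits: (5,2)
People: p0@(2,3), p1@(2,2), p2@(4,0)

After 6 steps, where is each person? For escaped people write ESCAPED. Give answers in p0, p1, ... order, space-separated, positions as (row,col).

Step 1: p0:(2,3)->(3,3) | p1:(2,2)->(3,2) | p2:(4,0)->(5,0)
Step 2: p0:(3,3)->(4,3) | p1:(3,2)->(4,2) | p2:(5,0)->(5,1)
Step 3: p0:(4,3)->(5,3) | p1:(4,2)->(5,2)->EXIT | p2:(5,1)->(5,2)->EXIT
Step 4: p0:(5,3)->(5,2)->EXIT | p1:escaped | p2:escaped

ESCAPED ESCAPED ESCAPED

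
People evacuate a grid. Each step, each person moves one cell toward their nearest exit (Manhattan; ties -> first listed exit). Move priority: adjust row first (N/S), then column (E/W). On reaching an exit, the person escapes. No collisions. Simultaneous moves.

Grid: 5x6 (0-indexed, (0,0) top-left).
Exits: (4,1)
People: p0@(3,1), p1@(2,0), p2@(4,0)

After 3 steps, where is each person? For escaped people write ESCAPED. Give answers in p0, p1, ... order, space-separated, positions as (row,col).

Step 1: p0:(3,1)->(4,1)->EXIT | p1:(2,0)->(3,0) | p2:(4,0)->(4,1)->EXIT
Step 2: p0:escaped | p1:(3,0)->(4,0) | p2:escaped
Step 3: p0:escaped | p1:(4,0)->(4,1)->EXIT | p2:escaped

ESCAPED ESCAPED ESCAPED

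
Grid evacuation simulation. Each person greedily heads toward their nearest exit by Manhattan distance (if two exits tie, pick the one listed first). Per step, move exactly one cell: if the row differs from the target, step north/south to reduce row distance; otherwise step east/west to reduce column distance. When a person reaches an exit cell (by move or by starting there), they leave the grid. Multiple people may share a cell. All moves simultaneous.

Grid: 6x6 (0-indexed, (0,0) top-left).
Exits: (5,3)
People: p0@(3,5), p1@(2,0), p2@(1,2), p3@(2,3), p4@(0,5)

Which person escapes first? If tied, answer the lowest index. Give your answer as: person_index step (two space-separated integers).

Answer: 3 3

Derivation:
Step 1: p0:(3,5)->(4,5) | p1:(2,0)->(3,0) | p2:(1,2)->(2,2) | p3:(2,3)->(3,3) | p4:(0,5)->(1,5)
Step 2: p0:(4,5)->(5,5) | p1:(3,0)->(4,0) | p2:(2,2)->(3,2) | p3:(3,3)->(4,3) | p4:(1,5)->(2,5)
Step 3: p0:(5,5)->(5,4) | p1:(4,0)->(5,0) | p2:(3,2)->(4,2) | p3:(4,3)->(5,3)->EXIT | p4:(2,5)->(3,5)
Step 4: p0:(5,4)->(5,3)->EXIT | p1:(5,0)->(5,1) | p2:(4,2)->(5,2) | p3:escaped | p4:(3,5)->(4,5)
Step 5: p0:escaped | p1:(5,1)->(5,2) | p2:(5,2)->(5,3)->EXIT | p3:escaped | p4:(4,5)->(5,5)
Step 6: p0:escaped | p1:(5,2)->(5,3)->EXIT | p2:escaped | p3:escaped | p4:(5,5)->(5,4)
Step 7: p0:escaped | p1:escaped | p2:escaped | p3:escaped | p4:(5,4)->(5,3)->EXIT
Exit steps: [4, 6, 5, 3, 7]
First to escape: p3 at step 3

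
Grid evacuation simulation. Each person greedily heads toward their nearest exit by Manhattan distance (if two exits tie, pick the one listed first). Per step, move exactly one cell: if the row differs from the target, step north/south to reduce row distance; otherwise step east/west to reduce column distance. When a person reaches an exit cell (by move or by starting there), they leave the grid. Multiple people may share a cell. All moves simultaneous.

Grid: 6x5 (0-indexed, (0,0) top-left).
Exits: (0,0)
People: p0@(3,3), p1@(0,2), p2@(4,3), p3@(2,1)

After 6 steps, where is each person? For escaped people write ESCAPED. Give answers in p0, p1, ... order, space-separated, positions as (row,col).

Step 1: p0:(3,3)->(2,3) | p1:(0,2)->(0,1) | p2:(4,3)->(3,3) | p3:(2,1)->(1,1)
Step 2: p0:(2,3)->(1,3) | p1:(0,1)->(0,0)->EXIT | p2:(3,3)->(2,3) | p3:(1,1)->(0,1)
Step 3: p0:(1,3)->(0,3) | p1:escaped | p2:(2,3)->(1,3) | p3:(0,1)->(0,0)->EXIT
Step 4: p0:(0,3)->(0,2) | p1:escaped | p2:(1,3)->(0,3) | p3:escaped
Step 5: p0:(0,2)->(0,1) | p1:escaped | p2:(0,3)->(0,2) | p3:escaped
Step 6: p0:(0,1)->(0,0)->EXIT | p1:escaped | p2:(0,2)->(0,1) | p3:escaped

ESCAPED ESCAPED (0,1) ESCAPED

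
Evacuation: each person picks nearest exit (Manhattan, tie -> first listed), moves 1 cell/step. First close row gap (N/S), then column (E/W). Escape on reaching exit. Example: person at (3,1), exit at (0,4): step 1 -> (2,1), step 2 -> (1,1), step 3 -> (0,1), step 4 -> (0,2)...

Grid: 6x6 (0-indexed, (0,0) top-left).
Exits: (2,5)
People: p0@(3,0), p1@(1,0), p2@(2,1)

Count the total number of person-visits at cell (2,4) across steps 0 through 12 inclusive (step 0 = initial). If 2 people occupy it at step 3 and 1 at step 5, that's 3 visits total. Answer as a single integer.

Step 0: p0@(3,0) p1@(1,0) p2@(2,1) -> at (2,4): 0 [-], cum=0
Step 1: p0@(2,0) p1@(2,0) p2@(2,2) -> at (2,4): 0 [-], cum=0
Step 2: p0@(2,1) p1@(2,1) p2@(2,3) -> at (2,4): 0 [-], cum=0
Step 3: p0@(2,2) p1@(2,2) p2@(2,4) -> at (2,4): 1 [p2], cum=1
Step 4: p0@(2,3) p1@(2,3) p2@ESC -> at (2,4): 0 [-], cum=1
Step 5: p0@(2,4) p1@(2,4) p2@ESC -> at (2,4): 2 [p0,p1], cum=3
Step 6: p0@ESC p1@ESC p2@ESC -> at (2,4): 0 [-], cum=3
Total visits = 3

Answer: 3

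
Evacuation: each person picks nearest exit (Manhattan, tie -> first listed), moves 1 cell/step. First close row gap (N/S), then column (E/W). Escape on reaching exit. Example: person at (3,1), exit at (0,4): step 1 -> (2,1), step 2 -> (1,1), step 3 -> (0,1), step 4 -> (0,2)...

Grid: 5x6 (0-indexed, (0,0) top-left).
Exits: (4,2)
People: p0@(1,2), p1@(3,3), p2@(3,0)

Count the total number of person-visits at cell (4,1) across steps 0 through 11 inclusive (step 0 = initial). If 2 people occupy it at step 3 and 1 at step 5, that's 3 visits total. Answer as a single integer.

Step 0: p0@(1,2) p1@(3,3) p2@(3,0) -> at (4,1): 0 [-], cum=0
Step 1: p0@(2,2) p1@(4,3) p2@(4,0) -> at (4,1): 0 [-], cum=0
Step 2: p0@(3,2) p1@ESC p2@(4,1) -> at (4,1): 1 [p2], cum=1
Step 3: p0@ESC p1@ESC p2@ESC -> at (4,1): 0 [-], cum=1
Total visits = 1

Answer: 1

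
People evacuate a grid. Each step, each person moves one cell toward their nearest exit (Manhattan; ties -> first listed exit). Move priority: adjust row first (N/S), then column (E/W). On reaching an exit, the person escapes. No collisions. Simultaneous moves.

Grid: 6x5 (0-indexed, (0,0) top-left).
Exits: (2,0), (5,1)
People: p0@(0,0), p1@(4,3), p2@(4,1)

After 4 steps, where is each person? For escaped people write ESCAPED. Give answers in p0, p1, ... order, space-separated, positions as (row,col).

Step 1: p0:(0,0)->(1,0) | p1:(4,3)->(5,3) | p2:(4,1)->(5,1)->EXIT
Step 2: p0:(1,0)->(2,0)->EXIT | p1:(5,3)->(5,2) | p2:escaped
Step 3: p0:escaped | p1:(5,2)->(5,1)->EXIT | p2:escaped

ESCAPED ESCAPED ESCAPED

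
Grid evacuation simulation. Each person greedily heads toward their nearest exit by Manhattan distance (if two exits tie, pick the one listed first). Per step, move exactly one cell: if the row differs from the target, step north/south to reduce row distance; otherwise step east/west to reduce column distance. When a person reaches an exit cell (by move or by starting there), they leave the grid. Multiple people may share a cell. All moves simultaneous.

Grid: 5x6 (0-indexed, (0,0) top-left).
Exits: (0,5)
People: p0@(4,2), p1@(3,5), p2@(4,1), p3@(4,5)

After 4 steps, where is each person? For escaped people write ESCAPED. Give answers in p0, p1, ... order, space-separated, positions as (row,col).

Step 1: p0:(4,2)->(3,2) | p1:(3,5)->(2,5) | p2:(4,1)->(3,1) | p3:(4,5)->(3,5)
Step 2: p0:(3,2)->(2,2) | p1:(2,5)->(1,5) | p2:(3,1)->(2,1) | p3:(3,5)->(2,5)
Step 3: p0:(2,2)->(1,2) | p1:(1,5)->(0,5)->EXIT | p2:(2,1)->(1,1) | p3:(2,5)->(1,5)
Step 4: p0:(1,2)->(0,2) | p1:escaped | p2:(1,1)->(0,1) | p3:(1,5)->(0,5)->EXIT

(0,2) ESCAPED (0,1) ESCAPED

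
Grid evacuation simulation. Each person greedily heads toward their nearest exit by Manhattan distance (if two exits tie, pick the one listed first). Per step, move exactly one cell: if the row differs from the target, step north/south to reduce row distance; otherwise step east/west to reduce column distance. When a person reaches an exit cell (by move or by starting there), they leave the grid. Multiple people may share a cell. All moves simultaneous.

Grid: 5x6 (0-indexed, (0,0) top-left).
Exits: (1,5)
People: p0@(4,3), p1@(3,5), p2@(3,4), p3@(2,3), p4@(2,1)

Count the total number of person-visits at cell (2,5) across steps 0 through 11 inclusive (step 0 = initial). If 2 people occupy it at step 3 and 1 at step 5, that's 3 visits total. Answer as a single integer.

Answer: 1

Derivation:
Step 0: p0@(4,3) p1@(3,5) p2@(3,4) p3@(2,3) p4@(2,1) -> at (2,5): 0 [-], cum=0
Step 1: p0@(3,3) p1@(2,5) p2@(2,4) p3@(1,3) p4@(1,1) -> at (2,5): 1 [p1], cum=1
Step 2: p0@(2,3) p1@ESC p2@(1,4) p3@(1,4) p4@(1,2) -> at (2,5): 0 [-], cum=1
Step 3: p0@(1,3) p1@ESC p2@ESC p3@ESC p4@(1,3) -> at (2,5): 0 [-], cum=1
Step 4: p0@(1,4) p1@ESC p2@ESC p3@ESC p4@(1,4) -> at (2,5): 0 [-], cum=1
Step 5: p0@ESC p1@ESC p2@ESC p3@ESC p4@ESC -> at (2,5): 0 [-], cum=1
Total visits = 1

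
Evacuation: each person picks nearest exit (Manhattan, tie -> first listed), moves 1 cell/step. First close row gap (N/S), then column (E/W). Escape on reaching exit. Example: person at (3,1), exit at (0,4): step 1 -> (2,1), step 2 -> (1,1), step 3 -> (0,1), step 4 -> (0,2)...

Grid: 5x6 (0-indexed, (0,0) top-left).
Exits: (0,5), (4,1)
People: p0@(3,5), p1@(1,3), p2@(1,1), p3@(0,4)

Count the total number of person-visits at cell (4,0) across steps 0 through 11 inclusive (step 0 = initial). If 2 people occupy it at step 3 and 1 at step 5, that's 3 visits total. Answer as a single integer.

Step 0: p0@(3,5) p1@(1,3) p2@(1,1) p3@(0,4) -> at (4,0): 0 [-], cum=0
Step 1: p0@(2,5) p1@(0,3) p2@(2,1) p3@ESC -> at (4,0): 0 [-], cum=0
Step 2: p0@(1,5) p1@(0,4) p2@(3,1) p3@ESC -> at (4,0): 0 [-], cum=0
Step 3: p0@ESC p1@ESC p2@ESC p3@ESC -> at (4,0): 0 [-], cum=0
Total visits = 0

Answer: 0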